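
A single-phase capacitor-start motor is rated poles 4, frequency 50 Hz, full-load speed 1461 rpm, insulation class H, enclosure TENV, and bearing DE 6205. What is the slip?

n_s = 120f/p = 120×50/4 = 1500 rpm
s = (n_s − n)/n_s = (1500 − 1461)/1500 = 0.0260

2.60 %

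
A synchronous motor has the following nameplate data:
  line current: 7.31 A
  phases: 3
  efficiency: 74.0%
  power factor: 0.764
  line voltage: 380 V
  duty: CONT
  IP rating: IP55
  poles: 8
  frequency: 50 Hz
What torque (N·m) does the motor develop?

P_in = √3·V·I·cosφ = 1.732 × 380 × 7.31 × 0.764 = 3676 W
P_out = η·P_in = 0.74 × 3676 = 2720 W
n = n_s = 120×50/8 = 750 rpm (synchronous)
ω = 2π×750/60 = 78.54 rad/s
τ = P_out/ω = 2720/78.54 = 34.6 N·m

34.6 N·m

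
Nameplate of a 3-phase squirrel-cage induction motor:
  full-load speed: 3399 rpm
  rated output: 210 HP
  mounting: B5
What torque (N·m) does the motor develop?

P_out = 210 × 746 = 156660 W
ω = 2π × 3399/60 = 355.9 rad/s
τ = P_out/ω = 156660/355.9 = 440 N·m

440 N·m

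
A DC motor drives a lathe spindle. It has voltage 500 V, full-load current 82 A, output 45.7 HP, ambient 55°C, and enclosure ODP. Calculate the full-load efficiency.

83.2 %

P_out = 45.7 × 746 = 34092 W
P_in = V·I = 500 × 82 = 41000 W
η = P_out / P_in = 34092 / 41000 = 0.832 = 83.2%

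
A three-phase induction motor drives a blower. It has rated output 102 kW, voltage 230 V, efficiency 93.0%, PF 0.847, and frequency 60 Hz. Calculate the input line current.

325 A

P_out = 102 kW = 102000 W
P_in = P_out / η = 102000 / 0.930 = 109677 W
I_L = P_in / (√3·V_L·cosφ) = 109677 / (1.732 × 230 × 0.847) = 325 A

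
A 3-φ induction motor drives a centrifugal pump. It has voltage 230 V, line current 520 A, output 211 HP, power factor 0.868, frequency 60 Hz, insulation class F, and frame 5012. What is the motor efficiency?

87.5 %

P_out = 211 × 746 = 157406 W
P_in = √3·V_L·I_L·cosφ = 1.732 × 230 × 520 × 0.868 = 179804 W
η = P_out / P_in = 157406 / 179804 = 0.875 = 87.5%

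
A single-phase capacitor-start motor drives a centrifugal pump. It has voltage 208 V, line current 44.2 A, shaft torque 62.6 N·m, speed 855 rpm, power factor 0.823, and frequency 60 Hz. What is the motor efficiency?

ω = 2π × 855/60 = 89.54 rad/s; P_out = τω = 62.6 × 89.54 = 5605 W
P_in = V·I·cosφ = 208 × 44.2 × 0.823 = 7566 W
η = P_out / P_in = 5605 / 7566 = 0.741 = 74.1%

74.1 %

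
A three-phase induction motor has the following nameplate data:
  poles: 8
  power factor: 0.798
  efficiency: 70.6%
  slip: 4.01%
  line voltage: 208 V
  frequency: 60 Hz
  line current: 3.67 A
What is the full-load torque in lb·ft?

P_in = √3·V·I·cosφ = 1.732 × 208 × 3.67 × 0.798 = 1055 W
P_out = η·P_in = 0.706 × 1055 = 745 W
n_s = 120×60/8 = 900 rpm; n = 900×(1−0.0401) = 864 rpm
ω = 2π×864/60 = 90.48 rad/s
τ = P_out/ω = 745/90.48 = 8.234 N·m
In lb·ft: 8.234/1.356 = 6.07 lb·ft

6.07 lb·ft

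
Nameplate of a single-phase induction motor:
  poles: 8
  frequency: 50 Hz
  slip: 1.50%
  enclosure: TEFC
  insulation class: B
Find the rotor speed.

739 rpm

n_s = 120f/p = 120×50/8 = 750 rpm
n = n_s(1 − s) = 750 × (1 − 0.015) = 739 rpm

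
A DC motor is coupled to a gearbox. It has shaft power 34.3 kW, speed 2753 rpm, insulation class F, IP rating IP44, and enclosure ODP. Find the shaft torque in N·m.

119 N·m

ω = 2π × 2753/60 = 288.3 rad/s
τ = P/ω = 34300/288.3 = 119 N·m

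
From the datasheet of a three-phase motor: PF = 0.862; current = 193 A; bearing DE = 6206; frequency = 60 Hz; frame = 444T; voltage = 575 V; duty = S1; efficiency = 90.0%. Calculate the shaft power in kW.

149 kW

P_in = √3·V·I·cosφ = 1.732 × 575 × 193 × 0.862 = 165684 W
P_out = η·P_in = 0.9 × 165684 = 149116 W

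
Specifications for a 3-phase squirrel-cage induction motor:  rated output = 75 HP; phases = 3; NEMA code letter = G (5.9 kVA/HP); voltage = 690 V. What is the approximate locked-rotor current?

S_LR = 5.9 × 75 = 442.5 kVA
I_LR = S_LR/(√3·V_L) = 442500/(1.732×690) = 370 A

370 A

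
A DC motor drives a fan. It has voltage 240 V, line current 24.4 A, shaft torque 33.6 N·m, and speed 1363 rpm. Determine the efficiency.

81.9 %

ω = 2π × 1363/60 = 142.7 rad/s; P_out = τω = 33.6 × 142.7 = 4795 W
P_in = V·I = 240 × 24.4 = 5856 W
η = P_out / P_in = 4795 / 5856 = 0.819 = 81.9%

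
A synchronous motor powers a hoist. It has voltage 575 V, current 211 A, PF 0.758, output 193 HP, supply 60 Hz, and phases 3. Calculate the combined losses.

15.3 kW

P_in = √3·V·I·cosφ = 1.732×575×211×0.758 = 159282 W
P_out = 193×746 = 143978 W
Losses = P_in − P_out = 159282 − 143978 = 15304 W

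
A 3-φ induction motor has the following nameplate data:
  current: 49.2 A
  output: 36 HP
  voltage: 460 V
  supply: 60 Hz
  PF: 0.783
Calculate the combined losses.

3.84 kW

P_in = √3·V·I·cosφ = 1.732×460×49.2×0.783 = 30693 W
P_out = 36×746 = 26856 W
Losses = P_in − P_out = 30693 − 26856 = 3837 W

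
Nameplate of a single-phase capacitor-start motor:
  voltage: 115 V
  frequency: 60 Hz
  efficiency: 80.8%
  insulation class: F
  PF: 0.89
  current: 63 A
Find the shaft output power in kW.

P_in = V·I·cosφ = 115 × 63 × 0.89 = 6448 W
P_out = η·P_in = 0.808 × 6448 = 5210 W

5.21 kW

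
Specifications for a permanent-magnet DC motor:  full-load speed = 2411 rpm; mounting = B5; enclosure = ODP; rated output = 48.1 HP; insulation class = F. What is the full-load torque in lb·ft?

P_out = 48.1 × 746 = 35883 W
ω = 2π × 2411/60 = 252.5 rad/s
τ = P_out/ω = 35883/252.5 = 142.1 N·m
In lb·ft: 142.1/1.356 = 105 lb·ft

105 lb·ft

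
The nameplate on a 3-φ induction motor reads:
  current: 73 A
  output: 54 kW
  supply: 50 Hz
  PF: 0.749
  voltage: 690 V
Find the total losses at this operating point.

11300 W

P_in = √3·V·I·cosφ = 1.732×690×73×0.749 = 65343 W
P_out = 54000 W
Losses = P_in − P_out = 65343 − 54000 = 11343 W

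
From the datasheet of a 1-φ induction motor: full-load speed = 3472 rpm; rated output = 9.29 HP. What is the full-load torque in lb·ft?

P_out = 9.29 × 746 = 6930 W
ω = 2π × 3472/60 = 363.6 rad/s
τ = P_out/ω = 6930/363.6 = 19.06 N·m
In lb·ft: 19.06/1.356 = 14.1 lb·ft

14.1 lb·ft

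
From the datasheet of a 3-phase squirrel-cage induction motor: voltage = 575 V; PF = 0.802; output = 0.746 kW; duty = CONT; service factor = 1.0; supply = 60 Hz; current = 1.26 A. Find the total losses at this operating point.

260 W

P_in = √3·V·I·cosφ = 1.732×575×1.26×0.802 = 1006 W
P_out = 746 W
Losses = P_in − P_out = 1006 − 746 = 260 W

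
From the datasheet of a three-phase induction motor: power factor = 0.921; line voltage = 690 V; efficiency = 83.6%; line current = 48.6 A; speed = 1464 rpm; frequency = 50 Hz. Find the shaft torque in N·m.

P_in = √3·V·I·cosφ = 1.732 × 690 × 48.6 × 0.921 = 53492 W
P_out = η·P_in = 0.836 × 53492 = 44719 W
n = 1464 rpm
ω = 2π×1464/60 = 153.3 rad/s
τ = P_out/ω = 44719/153.3 = 292 N·m

292 N·m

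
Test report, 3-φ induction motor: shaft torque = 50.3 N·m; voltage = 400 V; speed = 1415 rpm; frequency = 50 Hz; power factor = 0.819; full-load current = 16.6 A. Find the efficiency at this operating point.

ω = 2π × 1415/60 = 148.2 rad/s; P_out = τω = 50.3 × 148.2 = 7454 W
P_in = √3·V_L·I_L·cosφ = 1.732 × 400 × 16.6 × 0.819 = 9419 W
η = P_out / P_in = 7454 / 9419 = 0.791 = 79.1%

79.1 %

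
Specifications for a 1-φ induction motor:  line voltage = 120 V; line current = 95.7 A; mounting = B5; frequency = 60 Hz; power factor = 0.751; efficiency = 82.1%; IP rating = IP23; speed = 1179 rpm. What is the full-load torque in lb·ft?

42.3 lb·ft

P_in = V·I·cosφ = 120 × 95.7 × 0.751 = 8624 W
P_out = η·P_in = 0.821 × 8624 = 7080 W
n = 1179 rpm
ω = 2π×1179/60 = 123.5 rad/s
τ = P_out/ω = 7080/123.5 = 57.33 N·m
In lb·ft: 57.33/1.356 = 42.3 lb·ft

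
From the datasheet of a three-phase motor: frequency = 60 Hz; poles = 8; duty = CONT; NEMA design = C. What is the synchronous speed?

n_s = 120f/p = 120×60/8 = 900 rpm

900 rpm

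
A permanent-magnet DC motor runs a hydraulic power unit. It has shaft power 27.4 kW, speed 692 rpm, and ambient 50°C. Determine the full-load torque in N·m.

ω = 2π × 692/60 = 72.47 rad/s
τ = P/ω = 27400/72.47 = 378 N·m

378 N·m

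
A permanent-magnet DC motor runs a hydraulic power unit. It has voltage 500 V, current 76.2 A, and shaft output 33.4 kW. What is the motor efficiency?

P_out = 33.4 kW = 33400 W
P_in = V·I = 500 × 76.2 = 38100 W
η = P_out / P_in = 33400 / 38100 = 0.877 = 87.7%

87.7 %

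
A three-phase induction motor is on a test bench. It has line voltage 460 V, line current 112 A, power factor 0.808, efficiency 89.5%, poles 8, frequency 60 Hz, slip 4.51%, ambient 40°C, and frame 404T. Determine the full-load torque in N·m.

717 N·m

P_in = √3·V·I·cosφ = 1.732 × 460 × 112 × 0.808 = 72100 W
P_out = η·P_in = 0.895 × 72100 = 64530 W
n_s = 120×60/8 = 900 rpm; n = 900×(1−0.0451) = 859 rpm
ω = 2π×859/60 = 89.95 rad/s
τ = P_out/ω = 64530/89.95 = 717 N·m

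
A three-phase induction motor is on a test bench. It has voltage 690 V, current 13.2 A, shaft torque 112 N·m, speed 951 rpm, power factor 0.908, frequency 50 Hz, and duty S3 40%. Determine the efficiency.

77.9 %

ω = 2π × 951/60 = 99.59 rad/s; P_out = τω = 112 × 99.59 = 11154 W
P_in = √3·V_L·I_L·cosφ = 1.732 × 690 × 13.2 × 0.908 = 14324 W
η = P_out / P_in = 11154 / 14324 = 0.779 = 77.9%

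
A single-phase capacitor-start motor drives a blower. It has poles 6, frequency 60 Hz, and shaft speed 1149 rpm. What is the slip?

4.25 %

n_s = 120f/p = 120×60/6 = 1200 rpm
s = (n_s − n)/n_s = (1200 − 1149)/1200 = 0.0425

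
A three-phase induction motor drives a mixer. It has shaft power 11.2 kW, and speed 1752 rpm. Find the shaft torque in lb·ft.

ω = 2π × 1752/60 = 183.5 rad/s
τ = P/ω = 11200/183.5 = 61.04 N·m
In lb·ft: 61.04/1.356 = 45 lb·ft

45 lb·ft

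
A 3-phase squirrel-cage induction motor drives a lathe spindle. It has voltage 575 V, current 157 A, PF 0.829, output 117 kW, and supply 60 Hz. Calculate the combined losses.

P_in = √3·V·I·cosφ = 1.732×575×157×0.829 = 129619 W
P_out = 117000 W
Losses = P_in − P_out = 129619 − 117000 = 12619 W

12.6 kW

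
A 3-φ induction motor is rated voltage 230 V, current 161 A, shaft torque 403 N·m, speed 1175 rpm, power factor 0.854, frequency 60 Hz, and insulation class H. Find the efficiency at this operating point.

90.5 %

ω = 2π × 1175/60 = 123 rad/s; P_out = τω = 403 × 123 = 49569 W
P_in = √3·V_L·I_L·cosφ = 1.732 × 230 × 161 × 0.854 = 54772 W
η = P_out / P_in = 49569 / 54772 = 0.905 = 90.5%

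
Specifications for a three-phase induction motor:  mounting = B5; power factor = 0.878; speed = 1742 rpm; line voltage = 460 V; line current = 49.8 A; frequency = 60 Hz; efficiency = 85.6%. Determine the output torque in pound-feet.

P_in = √3·V·I·cosφ = 1.732 × 460 × 49.8 × 0.878 = 34836 W
P_out = η·P_in = 0.856 × 34836 = 29820 W
n = 1742 rpm
ω = 2π×1742/60 = 182.4 rad/s
τ = P_out/ω = 29820/182.4 = 163.5 N·m
In lb·ft: 163.5/1.356 = 121 lb·ft

121 lb·ft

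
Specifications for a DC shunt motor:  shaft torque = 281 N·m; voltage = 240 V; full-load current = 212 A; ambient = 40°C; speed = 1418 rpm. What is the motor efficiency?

82.0 %

ω = 2π × 1418/60 = 148.5 rad/s; P_out = τω = 281 × 148.5 = 41729 W
P_in = V·I = 240 × 212 = 50880 W
η = P_out / P_in = 41729 / 50880 = 0.820 = 82.0%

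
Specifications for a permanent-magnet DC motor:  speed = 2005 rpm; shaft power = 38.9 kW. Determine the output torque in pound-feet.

137 lb·ft

ω = 2π × 2005/60 = 210 rad/s
τ = P/ω = 38900/210 = 185.2 N·m
In lb·ft: 185.2/1.356 = 137 lb·ft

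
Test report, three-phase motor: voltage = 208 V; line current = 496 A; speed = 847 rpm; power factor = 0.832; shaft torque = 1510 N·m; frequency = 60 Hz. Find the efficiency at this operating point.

ω = 2π × 847/60 = 88.7 rad/s; P_out = τω = 1510 × 88.7 = 133937 W
P_in = √3·V_L·I_L·cosφ = 1.732 × 208 × 496 × 0.832 = 148668 W
η = P_out / P_in = 133937 / 148668 = 0.901 = 90.1%

90.1 %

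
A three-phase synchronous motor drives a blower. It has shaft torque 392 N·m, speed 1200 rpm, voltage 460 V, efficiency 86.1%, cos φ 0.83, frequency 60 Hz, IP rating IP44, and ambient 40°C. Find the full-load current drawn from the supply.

ω = 2π×1200/60 = 125.7 rad/s; P_out = τω = 392 × 125.7 = 49274 W
P_in = P_out / η = 49274 / 0.861 = 57229 W
I_L = P_in / (√3·V_L·cosφ) = 57229 / (1.732 × 460 × 0.83) = 86.5 A

86.5 A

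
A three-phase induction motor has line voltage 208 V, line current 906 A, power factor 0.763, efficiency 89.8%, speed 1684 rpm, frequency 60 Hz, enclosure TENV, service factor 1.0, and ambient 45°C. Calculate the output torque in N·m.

P_in = √3·V·I·cosφ = 1.732 × 208 × 906 × 0.763 = 249037 W
P_out = η·P_in = 0.898 × 249037 = 223635 W
n = 1684 rpm
ω = 2π×1684/60 = 176.3 rad/s
τ = P_out/ω = 223635/176.3 = 1270 N·m

1270 N·m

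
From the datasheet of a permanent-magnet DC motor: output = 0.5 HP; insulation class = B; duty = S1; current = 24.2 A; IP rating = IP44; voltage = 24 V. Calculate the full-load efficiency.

64.2 %

P_out = 0.5 × 746 = 373 W
P_in = V·I = 24 × 24.2 = 581 W
η = P_out / P_in = 373 / 581 = 0.642 = 64.2%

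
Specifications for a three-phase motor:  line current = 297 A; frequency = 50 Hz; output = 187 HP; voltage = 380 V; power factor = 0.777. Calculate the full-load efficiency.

91.8 %

P_out = 187 × 746 = 139502 W
P_in = √3·V_L·I_L·cosφ = 1.732 × 380 × 297 × 0.777 = 151883 W
η = P_out / P_in = 139502 / 151883 = 0.918 = 91.8%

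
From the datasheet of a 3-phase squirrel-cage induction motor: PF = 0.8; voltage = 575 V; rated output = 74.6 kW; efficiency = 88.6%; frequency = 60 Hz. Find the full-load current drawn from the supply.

106 A

P_out = 74.6 kW = 74600 W
P_in = P_out / η = 74600 / 0.886 = 84199 W
I_L = P_in / (√3·V_L·cosφ) = 84199 / (1.732 × 575 × 0.8) = 106 A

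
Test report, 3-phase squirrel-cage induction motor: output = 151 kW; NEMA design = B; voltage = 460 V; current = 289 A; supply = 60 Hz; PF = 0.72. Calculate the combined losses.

P_in = √3·V·I·cosφ = 1.732×460×289×0.72 = 165781 W
P_out = 151000 W
Losses = P_in − P_out = 165781 − 151000 = 14781 W

14.8 kW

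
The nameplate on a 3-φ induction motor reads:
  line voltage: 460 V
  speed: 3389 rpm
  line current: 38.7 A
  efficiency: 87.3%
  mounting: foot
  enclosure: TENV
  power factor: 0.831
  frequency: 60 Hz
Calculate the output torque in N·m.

63 N·m

P_in = √3·V·I·cosφ = 1.732 × 460 × 38.7 × 0.831 = 25622 W
P_out = η·P_in = 0.873 × 25622 = 22368 W
n = 3389 rpm
ω = 2π×3389/60 = 354.9 rad/s
τ = P_out/ω = 22368/354.9 = 63 N·m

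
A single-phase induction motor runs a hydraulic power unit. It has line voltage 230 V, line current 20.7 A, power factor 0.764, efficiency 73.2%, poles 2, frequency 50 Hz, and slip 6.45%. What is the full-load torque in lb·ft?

6.68 lb·ft

P_in = V·I·cosφ = 230 × 20.7 × 0.764 = 3637 W
P_out = η·P_in = 0.732 × 3637 = 2662 W
n_s = 120×50/2 = 3000 rpm; n = 3000×(1−0.0645) = 2807 rpm
ω = 2π×2807/60 = 293.9 rad/s
τ = P_out/ω = 2662/293.9 = 9.058 N·m
In lb·ft: 9.058/1.356 = 6.68 lb·ft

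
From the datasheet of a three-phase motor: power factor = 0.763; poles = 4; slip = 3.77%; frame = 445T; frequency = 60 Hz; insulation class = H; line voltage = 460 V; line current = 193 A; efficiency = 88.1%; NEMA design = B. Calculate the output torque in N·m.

P_in = √3·V·I·cosφ = 1.732 × 460 × 193 × 0.763 = 117324 W
P_out = η·P_in = 0.881 × 117324 = 103362 W
n_s = 120×60/4 = 1800 rpm; n = 1800×(1−0.0377) = 1732 rpm
ω = 2π×1732/60 = 181.4 rad/s
τ = P_out/ω = 103362/181.4 = 570 N·m

570 N·m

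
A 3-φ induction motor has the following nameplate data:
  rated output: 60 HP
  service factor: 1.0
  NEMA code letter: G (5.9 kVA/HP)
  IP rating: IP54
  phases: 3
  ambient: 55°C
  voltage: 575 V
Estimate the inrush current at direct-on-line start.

355 A

S_LR = 5.9 × 60 = 354 kVA
I_LR = S_LR/(√3·V_L) = 354000/(1.732×575) = 355 A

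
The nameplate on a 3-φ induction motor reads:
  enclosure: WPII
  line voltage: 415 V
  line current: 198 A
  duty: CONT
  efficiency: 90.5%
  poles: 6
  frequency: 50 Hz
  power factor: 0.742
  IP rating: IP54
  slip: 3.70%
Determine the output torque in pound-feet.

P_in = √3·V·I·cosφ = 1.732 × 415 × 198 × 0.742 = 105600 W
P_out = η·P_in = 0.905 × 105600 = 95568 W
n_s = 120×50/6 = 1000 rpm; n = 1000×(1−0.037) = 963 rpm
ω = 2π×963/60 = 100.8 rad/s
τ = P_out/ω = 95568/100.8 = 948.1 N·m
In lb·ft: 948.1/1.356 = 699 lb·ft

699 lb·ft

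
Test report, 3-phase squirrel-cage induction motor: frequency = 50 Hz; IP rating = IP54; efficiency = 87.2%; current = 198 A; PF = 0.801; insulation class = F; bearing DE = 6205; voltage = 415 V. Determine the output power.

99.4 kW

P_in = √3·V·I·cosφ = 1.732 × 415 × 198 × 0.801 = 113997 W
P_out = η·P_in = 0.872 × 113997 = 99405 W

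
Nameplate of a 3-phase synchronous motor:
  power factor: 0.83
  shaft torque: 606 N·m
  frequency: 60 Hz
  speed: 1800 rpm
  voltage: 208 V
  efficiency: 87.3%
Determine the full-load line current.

ω = 2π×1800/60 = 188.5 rad/s; P_out = τω = 606 × 188.5 = 114231 W
P_in = P_out / η = 114231 / 0.873 = 130849 W
I_L = P_in / (√3·V_L·cosφ) = 130849 / (1.732 × 208 × 0.83) = 438 A

438 A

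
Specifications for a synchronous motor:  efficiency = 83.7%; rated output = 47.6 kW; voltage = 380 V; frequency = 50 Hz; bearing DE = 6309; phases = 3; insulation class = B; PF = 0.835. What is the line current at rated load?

103 A

P_out = 47.6 kW = 47600 W
P_in = P_out / η = 47600 / 0.837 = 56870 W
I_L = P_in / (√3·V_L·cosφ) = 56870 / (1.732 × 380 × 0.835) = 103 A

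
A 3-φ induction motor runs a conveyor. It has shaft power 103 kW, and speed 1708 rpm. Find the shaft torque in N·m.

576 N·m

ω = 2π × 1708/60 = 178.9 rad/s
τ = P/ω = 103000/178.9 = 576 N·m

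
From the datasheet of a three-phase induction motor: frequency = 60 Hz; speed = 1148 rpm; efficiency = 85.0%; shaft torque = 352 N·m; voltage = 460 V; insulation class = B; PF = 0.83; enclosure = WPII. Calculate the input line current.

ω = 2π×1148/60 = 120.2 rad/s; P_out = τω = 352 × 120.2 = 42310 W
P_in = P_out / η = 42310 / 0.850 = 49776 W
I_L = P_in / (√3·V_L·cosφ) = 49776 / (1.732 × 460 × 0.83) = 75.3 A

75.3 A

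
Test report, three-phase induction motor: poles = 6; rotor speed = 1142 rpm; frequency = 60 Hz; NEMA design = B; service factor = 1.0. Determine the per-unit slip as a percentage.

4.83 %

n_s = 120f/p = 120×60/6 = 1200 rpm
s = (n_s − n)/n_s = (1200 − 1142)/1200 = 0.0483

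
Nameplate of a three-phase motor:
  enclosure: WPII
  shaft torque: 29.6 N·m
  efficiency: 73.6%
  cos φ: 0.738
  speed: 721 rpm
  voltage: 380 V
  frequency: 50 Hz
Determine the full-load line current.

ω = 2π×721/60 = 75.5 rad/s; P_out = τω = 29.6 × 75.5 = 2235 W
P_in = P_out / η = 2235 / 0.736 = 3037 W
I_L = P_in / (√3·V_L·cosφ) = 3037 / (1.732 × 380 × 0.738) = 6.25 A

6.25 A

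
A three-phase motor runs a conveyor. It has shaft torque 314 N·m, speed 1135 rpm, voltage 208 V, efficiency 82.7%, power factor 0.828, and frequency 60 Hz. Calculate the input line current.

151 A

ω = 2π×1135/60 = 118.9 rad/s; P_out = τω = 314 × 118.9 = 37335 W
P_in = P_out / η = 37335 / 0.827 = 45145 W
I_L = P_in / (√3·V_L·cosφ) = 45145 / (1.732 × 208 × 0.828) = 151 A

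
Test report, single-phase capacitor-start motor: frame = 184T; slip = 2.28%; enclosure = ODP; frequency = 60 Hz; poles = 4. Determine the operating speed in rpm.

n_s = 120f/p = 120×60/4 = 1800 rpm
n = n_s(1 − s) = 1800 × (1 − 0.0228) = 1759 rpm

1759 rpm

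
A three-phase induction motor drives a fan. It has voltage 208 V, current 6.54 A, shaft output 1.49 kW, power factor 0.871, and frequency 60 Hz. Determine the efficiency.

72.6 %

P_out = 1.49 kW = 1490 W
P_in = √3·V_L·I_L·cosφ = 1.732 × 208 × 6.54 × 0.871 = 2052 W
η = P_out / P_in = 1490 / 2052 = 0.726 = 72.6%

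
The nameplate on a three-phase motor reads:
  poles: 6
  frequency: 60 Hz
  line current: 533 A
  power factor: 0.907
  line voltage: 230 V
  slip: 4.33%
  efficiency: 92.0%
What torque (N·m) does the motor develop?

P_in = √3·V·I·cosφ = 1.732 × 230 × 533 × 0.907 = 192580 W
P_out = η·P_in = 0.92 × 192580 = 177174 W
n_s = 120×60/6 = 1200 rpm; n = 1200×(1−0.0433) = 1148 rpm
ω = 2π×1148/60 = 120.2 rad/s
τ = P_out/ω = 177174/120.2 = 1470 N·m

1470 N·m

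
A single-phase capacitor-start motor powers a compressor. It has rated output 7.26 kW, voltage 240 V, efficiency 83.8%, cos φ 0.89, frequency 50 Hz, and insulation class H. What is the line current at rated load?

P_out = 7.26 kW = 7260 W
P_in = P_out / η = 7260 / 0.838 = 8663 W
I = P_in / (V·cosφ) = 8663 / (240 × 0.89) = 40.6 A

40.6 A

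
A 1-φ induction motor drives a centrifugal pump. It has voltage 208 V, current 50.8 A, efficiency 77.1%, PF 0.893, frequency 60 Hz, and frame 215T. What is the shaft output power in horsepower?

P_in = V·I·cosφ = 208 × 50.8 × 0.893 = 9436 W
P_out = η·P_in = 0.771 × 9436 = 7275 W
= 7275/746 = 9.75 HP

9.75 HP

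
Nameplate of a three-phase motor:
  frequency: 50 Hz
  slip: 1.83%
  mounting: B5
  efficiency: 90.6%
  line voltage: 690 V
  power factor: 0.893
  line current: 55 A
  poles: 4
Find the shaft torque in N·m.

345 N·m

P_in = √3·V·I·cosφ = 1.732 × 690 × 55 × 0.893 = 58696 W
P_out = η·P_in = 0.906 × 58696 = 53179 W
n_s = 120×50/4 = 1500 rpm; n = 1500×(1−0.0183) = 1473 rpm
ω = 2π×1473/60 = 154.3 rad/s
τ = P_out/ω = 53179/154.3 = 345 N·m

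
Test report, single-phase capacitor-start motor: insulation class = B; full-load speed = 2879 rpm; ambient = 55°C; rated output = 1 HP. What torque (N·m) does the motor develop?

2.47 N·m

P_out = 1 × 746 = 746 W
ω = 2π × 2879/60 = 301.5 rad/s
τ = P_out/ω = 746/301.5 = 2.47 N·m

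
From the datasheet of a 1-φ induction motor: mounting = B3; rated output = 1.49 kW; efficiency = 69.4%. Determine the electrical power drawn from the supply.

2.15 kW

P_out = 1490 W
P_in = P_out/η = 1490/0.694 = 2147 W = 2.15 kW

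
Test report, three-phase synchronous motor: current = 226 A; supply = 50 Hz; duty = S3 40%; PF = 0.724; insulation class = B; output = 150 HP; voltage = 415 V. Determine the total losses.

P_in = √3·V·I·cosφ = 1.732×415×226×0.724 = 117610 W
P_out = 150×746 = 111900 W
Losses = P_in − P_out = 117610 − 111900 = 5710 W

5.71 kW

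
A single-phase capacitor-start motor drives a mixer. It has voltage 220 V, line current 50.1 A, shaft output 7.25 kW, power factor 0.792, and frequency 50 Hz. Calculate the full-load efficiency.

83.1 %

P_out = 7.25 kW = 7250 W
P_in = V·I·cosφ = 220 × 50.1 × 0.792 = 8729 W
η = P_out / P_in = 7250 / 8729 = 0.831 = 83.1%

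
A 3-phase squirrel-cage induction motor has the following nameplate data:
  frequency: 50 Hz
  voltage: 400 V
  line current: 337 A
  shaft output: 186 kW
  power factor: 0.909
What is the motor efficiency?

P_out = 186 kW = 186000 W
P_in = √3·V_L·I_L·cosφ = 1.732 × 400 × 337 × 0.909 = 212228 W
η = P_out / P_in = 186000 / 212228 = 0.876 = 87.6%

87.6 %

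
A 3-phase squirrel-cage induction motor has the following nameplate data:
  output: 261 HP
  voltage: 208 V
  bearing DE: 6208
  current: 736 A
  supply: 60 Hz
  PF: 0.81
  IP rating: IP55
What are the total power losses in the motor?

P_in = √3·V·I·cosφ = 1.732×208×736×0.81 = 214770 W
P_out = 261×746 = 194706 W
Losses = P_in − P_out = 214770 − 194706 = 20064 W

20.1 kW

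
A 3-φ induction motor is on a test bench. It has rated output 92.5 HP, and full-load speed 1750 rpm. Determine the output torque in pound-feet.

P_out = 92.5 × 746 = 69005 W
ω = 2π × 1750/60 = 183.3 rad/s
τ = P_out/ω = 69005/183.3 = 376.5 N·m
In lb·ft: 376.5/1.356 = 278 lb·ft

278 lb·ft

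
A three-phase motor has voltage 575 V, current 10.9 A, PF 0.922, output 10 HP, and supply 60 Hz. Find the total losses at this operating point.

P_in = √3·V·I·cosφ = 1.732×575×10.9×0.922 = 10009 W
P_out = 10×746 = 7460 W
Losses = P_in − P_out = 10009 − 7460 = 2549 W

2550 W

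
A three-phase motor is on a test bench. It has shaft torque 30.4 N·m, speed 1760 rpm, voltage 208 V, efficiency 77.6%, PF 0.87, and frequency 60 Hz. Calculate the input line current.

ω = 2π×1760/60 = 184.3 rad/s; P_out = τω = 30.4 × 184.3 = 5603 W
P_in = P_out / η = 5603 / 0.776 = 7220 W
I_L = P_in / (√3·V_L·cosφ) = 7220 / (1.732 × 208 × 0.87) = 23 A

23 A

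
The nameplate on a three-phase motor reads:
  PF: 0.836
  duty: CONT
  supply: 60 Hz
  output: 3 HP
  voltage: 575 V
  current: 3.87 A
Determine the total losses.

984 W

P_in = √3·V·I·cosφ = 1.732×575×3.87×0.836 = 3222 W
P_out = 3×746 = 2238 W
Losses = P_in − P_out = 3222 − 2238 = 984 W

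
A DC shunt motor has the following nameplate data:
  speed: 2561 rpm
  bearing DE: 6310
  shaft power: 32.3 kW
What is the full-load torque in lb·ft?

ω = 2π × 2561/60 = 268.2 rad/s
τ = P/ω = 32300/268.2 = 120.4 N·m
In lb·ft: 120.4/1.356 = 88.8 lb·ft

88.8 lb·ft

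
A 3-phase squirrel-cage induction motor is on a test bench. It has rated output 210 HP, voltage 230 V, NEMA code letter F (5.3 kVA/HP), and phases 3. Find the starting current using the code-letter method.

S_LR = 5.3 × 210 = 1113 kVA
I_LR = S_LR/(√3·V_L) = 1113000/(1.732×230) = 2790 A

2790 A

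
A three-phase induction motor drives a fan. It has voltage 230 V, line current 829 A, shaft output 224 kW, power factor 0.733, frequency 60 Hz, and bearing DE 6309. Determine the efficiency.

92.5 %

P_out = 224 kW = 224000 W
P_in = √3·V_L·I_L·cosφ = 1.732 × 230 × 829 × 0.733 = 242066 W
η = P_out / P_in = 224000 / 242066 = 0.925 = 92.5%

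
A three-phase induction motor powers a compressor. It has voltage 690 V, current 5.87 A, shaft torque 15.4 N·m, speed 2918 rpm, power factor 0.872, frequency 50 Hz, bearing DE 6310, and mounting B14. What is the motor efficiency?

ω = 2π × 2918/60 = 305.6 rad/s; P_out = τω = 15.4 × 305.6 = 4706 W
P_in = √3·V_L·I_L·cosφ = 1.732 × 690 × 5.87 × 0.872 = 6117 W
η = P_out / P_in = 4706 / 6117 = 0.769 = 76.9%

76.9 %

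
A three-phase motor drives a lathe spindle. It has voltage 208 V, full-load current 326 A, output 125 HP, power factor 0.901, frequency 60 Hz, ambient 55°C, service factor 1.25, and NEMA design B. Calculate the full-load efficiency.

P_out = 125 × 746 = 93250 W
P_in = √3·V_L·I_L·cosφ = 1.732 × 208 × 326 × 0.901 = 105817 W
η = P_out / P_in = 93250 / 105817 = 0.881 = 88.1%

88.1 %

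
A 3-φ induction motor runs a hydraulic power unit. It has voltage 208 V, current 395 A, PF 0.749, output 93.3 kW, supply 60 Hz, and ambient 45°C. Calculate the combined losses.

P_in = √3·V·I·cosφ = 1.732×208×395×0.749 = 106584 W
P_out = 93300 W
Losses = P_in − P_out = 106584 − 93300 = 13284 W

13.3 kW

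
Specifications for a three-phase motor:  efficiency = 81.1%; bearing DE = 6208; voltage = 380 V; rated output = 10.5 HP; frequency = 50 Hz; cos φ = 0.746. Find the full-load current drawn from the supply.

19.7 A

P_out = 10.5 × 746 = 7833 W
P_in = P_out / η = 7833 / 0.811 = 9658 W
I_L = P_in / (√3·V_L·cosφ) = 9658 / (1.732 × 380 × 0.746) = 19.7 A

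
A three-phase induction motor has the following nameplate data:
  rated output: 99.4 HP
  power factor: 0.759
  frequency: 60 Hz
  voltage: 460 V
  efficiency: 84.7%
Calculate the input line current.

145 A

P_out = 99.4 × 746 = 74152 W
P_in = P_out / η = 74152 / 0.847 = 87547 W
I_L = P_in / (√3·V_L·cosφ) = 87547 / (1.732 × 460 × 0.759) = 145 A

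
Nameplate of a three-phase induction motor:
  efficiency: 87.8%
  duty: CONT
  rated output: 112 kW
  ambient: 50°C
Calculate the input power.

P_out = 112000 W
P_in = P_out/η = 112000/0.878 = 127563 W = 128 kW

128 kW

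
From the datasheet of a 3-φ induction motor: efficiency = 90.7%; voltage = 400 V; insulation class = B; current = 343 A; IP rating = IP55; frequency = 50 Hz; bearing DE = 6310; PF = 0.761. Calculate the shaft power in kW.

P_in = √3·V·I·cosφ = 1.732 × 400 × 343 × 0.761 = 180837 W
P_out = η·P_in = 0.907 × 180837 = 164019 W

164 kW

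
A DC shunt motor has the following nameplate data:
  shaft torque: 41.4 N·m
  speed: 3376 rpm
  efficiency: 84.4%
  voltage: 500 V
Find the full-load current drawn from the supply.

ω = 2π×3376/60 = 353.5 rad/s; P_out = τω = 41.4 × 353.5 = 14635 W
P_in = P_out / η = 14635 / 0.844 = 17340 W
I = P_in / V = 17340 / 500 = 34.7 A

34.7 A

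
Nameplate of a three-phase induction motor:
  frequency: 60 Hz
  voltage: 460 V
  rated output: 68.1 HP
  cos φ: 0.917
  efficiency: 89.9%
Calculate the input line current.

P_out = 68.1 × 746 = 50803 W
P_in = P_out / η = 50803 / 0.899 = 56511 W
I_L = P_in / (√3·V_L·cosφ) = 56511 / (1.732 × 460 × 0.917) = 77.3 A

77.3 A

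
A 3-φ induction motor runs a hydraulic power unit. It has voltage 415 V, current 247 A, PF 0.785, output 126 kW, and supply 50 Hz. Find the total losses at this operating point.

13.4 kW

P_in = √3·V·I·cosφ = 1.732×415×247×0.785 = 139368 W
P_out = 126000 W
Losses = P_in − P_out = 139368 − 126000 = 13368 W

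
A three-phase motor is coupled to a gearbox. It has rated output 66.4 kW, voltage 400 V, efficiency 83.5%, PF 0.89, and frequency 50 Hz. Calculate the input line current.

P_out = 66.4 kW = 66400 W
P_in = P_out / η = 66400 / 0.835 = 79521 W
I_L = P_in / (√3·V_L·cosφ) = 79521 / (1.732 × 400 × 0.89) = 129 A

129 A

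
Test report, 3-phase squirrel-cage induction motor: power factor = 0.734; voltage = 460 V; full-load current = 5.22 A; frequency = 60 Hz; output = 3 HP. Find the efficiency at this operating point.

73.3 %

P_out = 3 × 746 = 2238 W
P_in = √3·V_L·I_L·cosφ = 1.732 × 460 × 5.22 × 0.734 = 3053 W
η = P_out / P_in = 2238 / 3053 = 0.733 = 73.3%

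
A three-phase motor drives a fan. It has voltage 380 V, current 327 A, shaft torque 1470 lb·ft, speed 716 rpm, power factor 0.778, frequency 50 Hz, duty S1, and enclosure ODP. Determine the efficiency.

89.2 %

τ = 1470 lb·ft × 1.356 = 1993 N·m
ω = 2π × 716/60 = 74.98 rad/s; P_out = τω = 1993 × 74.98 = 149435 W
P_in = √3·V_L·I_L·cosφ = 1.732 × 380 × 327 × 0.778 = 167440 W
η = P_out / P_in = 149435 / 167440 = 0.892 = 89.2%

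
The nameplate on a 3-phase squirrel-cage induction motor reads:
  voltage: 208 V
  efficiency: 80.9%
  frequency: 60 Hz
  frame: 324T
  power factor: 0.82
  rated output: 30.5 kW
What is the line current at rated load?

128 A

P_out = 30.5 kW = 30500 W
P_in = P_out / η = 30500 / 0.809 = 37701 W
I_L = P_in / (√3·V_L·cosφ) = 37701 / (1.732 × 208 × 0.82) = 128 A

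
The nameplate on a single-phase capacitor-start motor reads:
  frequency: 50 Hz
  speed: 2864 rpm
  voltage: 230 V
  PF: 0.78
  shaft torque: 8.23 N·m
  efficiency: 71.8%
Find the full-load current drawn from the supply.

ω = 2π×2864/60 = 299.9 rad/s; P_out = τω = 8.23 × 299.9 = 2468 W
P_in = P_out / η = 2468 / 0.718 = 3437 W
I = P_in / (V·cosφ) = 3437 / (230 × 0.78) = 19.2 A

19.2 A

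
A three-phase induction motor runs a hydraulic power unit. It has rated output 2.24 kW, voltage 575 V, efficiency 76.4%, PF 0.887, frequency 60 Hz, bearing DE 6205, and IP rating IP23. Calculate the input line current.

3.32 A

P_out = 2.24 kW = 2240 W
P_in = P_out / η = 2240 / 0.764 = 2932 W
I_L = P_in / (√3·V_L·cosφ) = 2932 / (1.732 × 575 × 0.887) = 3.32 A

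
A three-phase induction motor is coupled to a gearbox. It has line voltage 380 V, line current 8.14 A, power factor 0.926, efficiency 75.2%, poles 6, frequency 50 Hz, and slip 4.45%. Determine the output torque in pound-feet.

27.5 lb·ft

P_in = √3·V·I·cosφ = 1.732 × 380 × 8.14 × 0.926 = 4961 W
P_out = η·P_in = 0.752 × 4961 = 3731 W
n_s = 120×50/6 = 1000 rpm; n = 1000×(1−0.0445) = 956 rpm
ω = 2π×956/60 = 100.1 rad/s
τ = P_out/ω = 3731/100.1 = 37.27 N·m
In lb·ft: 37.27/1.356 = 27.5 lb·ft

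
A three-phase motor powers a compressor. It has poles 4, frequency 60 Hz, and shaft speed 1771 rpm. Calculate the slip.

1.6 %

n_s = 120f/p = 120×60/4 = 1800 rpm
s = (n_s − n)/n_s = (1800 − 1771)/1800 = 0.0161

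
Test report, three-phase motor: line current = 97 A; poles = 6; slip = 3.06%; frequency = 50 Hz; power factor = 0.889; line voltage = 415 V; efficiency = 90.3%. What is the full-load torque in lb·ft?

P_in = √3·V·I·cosφ = 1.732 × 415 × 97 × 0.889 = 61983 W
P_out = η·P_in = 0.903 × 61983 = 55971 W
n_s = 120×50/6 = 1000 rpm; n = 1000×(1−0.0306) = 969 rpm
ω = 2π×969/60 = 101.5 rad/s
τ = P_out/ω = 55971/101.5 = 551.4 N·m
In lb·ft: 551.4/1.356 = 407 lb·ft

407 lb·ft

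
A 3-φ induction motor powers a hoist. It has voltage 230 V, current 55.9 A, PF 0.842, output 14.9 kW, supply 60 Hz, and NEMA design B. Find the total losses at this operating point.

3.85 kW

P_in = √3·V·I·cosφ = 1.732×230×55.9×0.842 = 18750 W
P_out = 14900 W
Losses = P_in − P_out = 18750 − 14900 = 3850 W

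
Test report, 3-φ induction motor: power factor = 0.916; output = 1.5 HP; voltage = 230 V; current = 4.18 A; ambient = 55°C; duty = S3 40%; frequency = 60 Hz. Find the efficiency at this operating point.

73.4 %

P_out = 1.5 × 746 = 1119 W
P_in = √3·V_L·I_L·cosφ = 1.732 × 230 × 4.18 × 0.916 = 1525 W
η = P_out / P_in = 1119 / 1525 = 0.734 = 73.4%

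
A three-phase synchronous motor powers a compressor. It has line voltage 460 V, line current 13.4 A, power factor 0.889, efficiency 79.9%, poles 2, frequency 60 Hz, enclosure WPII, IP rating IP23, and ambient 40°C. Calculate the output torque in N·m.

20.1 N·m

P_in = √3·V·I·cosφ = 1.732 × 460 × 13.4 × 0.889 = 9491 W
P_out = η·P_in = 0.799 × 9491 = 7583 W
n = n_s = 120×60/2 = 3600 rpm (synchronous)
ω = 2π×3600/60 = 377 rad/s
τ = P_out/ω = 7583/377 = 20.1 N·m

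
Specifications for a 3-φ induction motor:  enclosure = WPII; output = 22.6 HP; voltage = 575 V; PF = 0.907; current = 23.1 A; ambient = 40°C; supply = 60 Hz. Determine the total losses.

P_in = √3·V·I·cosφ = 1.732×575×23.1×0.907 = 20866 W
P_out = 22.6×746 = 16860 W
Losses = P_in − P_out = 20866 − 16860 = 4006 W

4.01 kW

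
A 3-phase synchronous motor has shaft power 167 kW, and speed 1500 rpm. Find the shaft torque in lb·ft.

784 lb·ft

ω = 2π × 1500/60 = 157.1 rad/s
τ = P/ω = 167000/157.1 = 1063 N·m
In lb·ft: 1063/1.356 = 784 lb·ft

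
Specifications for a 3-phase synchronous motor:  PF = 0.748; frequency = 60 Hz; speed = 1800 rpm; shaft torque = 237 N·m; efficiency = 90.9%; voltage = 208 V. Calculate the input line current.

ω = 2π×1800/60 = 188.5 rad/s; P_out = τω = 237 × 188.5 = 44675 W
P_in = P_out / η = 44675 / 0.909 = 49147 W
I_L = P_in / (√3·V_L·cosφ) = 49147 / (1.732 × 208 × 0.748) = 182 A

182 A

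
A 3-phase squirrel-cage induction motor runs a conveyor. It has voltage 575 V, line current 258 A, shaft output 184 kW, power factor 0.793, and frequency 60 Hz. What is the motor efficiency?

P_out = 184 kW = 184000 W
P_in = √3·V_L·I_L·cosφ = 1.732 × 575 × 258 × 0.793 = 203755 W
η = P_out / P_in = 184000 / 203755 = 0.903 = 90.3%

90.3 %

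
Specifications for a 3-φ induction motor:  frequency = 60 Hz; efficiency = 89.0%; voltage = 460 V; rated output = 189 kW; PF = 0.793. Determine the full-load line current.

336 A

P_out = 189 kW = 189000 W
P_in = P_out / η = 189000 / 0.890 = 212360 W
I_L = P_in / (√3·V_L·cosφ) = 212360 / (1.732 × 460 × 0.793) = 336 A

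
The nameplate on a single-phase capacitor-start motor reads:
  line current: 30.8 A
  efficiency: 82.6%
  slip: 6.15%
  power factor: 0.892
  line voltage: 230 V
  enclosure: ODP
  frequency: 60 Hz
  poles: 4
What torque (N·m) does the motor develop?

29.5 N·m

P_in = V·I·cosφ = 230 × 30.8 × 0.892 = 6319 W
P_out = η·P_in = 0.826 × 6319 = 5219 W
n_s = 120×60/4 = 1800 rpm; n = 1800×(1−0.0615) = 1689 rpm
ω = 2π×1689/60 = 176.9 rad/s
τ = P_out/ω = 5219/176.9 = 29.5 N·m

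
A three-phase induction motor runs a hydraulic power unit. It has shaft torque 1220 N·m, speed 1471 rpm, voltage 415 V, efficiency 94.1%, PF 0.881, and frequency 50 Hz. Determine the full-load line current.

ω = 2π×1471/60 = 154 rad/s; P_out = τω = 1220 × 154 = 187880 W
P_in = P_out / η = 187880 / 0.941 = 199660 W
I_L = P_in / (√3·V_L·cosφ) = 199660 / (1.732 × 415 × 0.881) = 315 A

315 A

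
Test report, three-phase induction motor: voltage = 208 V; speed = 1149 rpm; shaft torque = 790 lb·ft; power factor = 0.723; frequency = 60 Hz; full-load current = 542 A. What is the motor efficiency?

τ = 790 lb·ft × 1.356 = 1071 N·m
ω = 2π × 1149/60 = 120.3 rad/s; P_out = τω = 1071 × 120.3 = 128841 W
P_in = √3·V_L·I_L·cosφ = 1.732 × 208 × 542 × 0.723 = 141172 W
η = P_out / P_in = 128841 / 141172 = 0.913 = 91.3%

91.3 %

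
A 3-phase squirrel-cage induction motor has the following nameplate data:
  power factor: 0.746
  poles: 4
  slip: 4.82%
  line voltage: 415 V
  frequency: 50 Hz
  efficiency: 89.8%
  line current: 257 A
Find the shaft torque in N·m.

828 N·m

P_in = √3·V·I·cosφ = 1.732 × 415 × 257 × 0.746 = 137806 W
P_out = η·P_in = 0.898 × 137806 = 123750 W
n_s = 120×50/4 = 1500 rpm; n = 1500×(1−0.0482) = 1428 rpm
ω = 2π×1428/60 = 149.5 rad/s
τ = P_out/ω = 123750/149.5 = 828 N·m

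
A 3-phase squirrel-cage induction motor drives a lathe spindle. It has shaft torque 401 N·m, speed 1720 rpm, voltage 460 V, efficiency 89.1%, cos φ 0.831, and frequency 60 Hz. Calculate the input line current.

ω = 2π×1720/60 = 180.1 rad/s; P_out = τω = 401 × 180.1 = 72220 W
P_in = P_out / η = 72220 / 0.891 = 81055 W
I_L = P_in / (√3·V_L·cosφ) = 81055 / (1.732 × 460 × 0.831) = 122 A

122 A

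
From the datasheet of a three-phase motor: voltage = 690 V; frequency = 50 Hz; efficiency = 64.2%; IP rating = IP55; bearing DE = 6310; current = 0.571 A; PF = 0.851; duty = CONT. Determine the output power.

0.373 kW

P_in = √3·V·I·cosφ = 1.732 × 690 × 0.571 × 0.851 = 581 W
P_out = η·P_in = 0.642 × 581 = 373 W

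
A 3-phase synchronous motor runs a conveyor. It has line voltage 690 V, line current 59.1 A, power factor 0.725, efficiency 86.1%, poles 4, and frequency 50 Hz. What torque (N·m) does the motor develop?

P_in = √3·V·I·cosφ = 1.732 × 690 × 59.1 × 0.725 = 51206 W
P_out = η·P_in = 0.861 × 51206 = 44088 W
n = n_s = 120×50/4 = 1500 rpm (synchronous)
ω = 2π×1500/60 = 157.1 rad/s
τ = P_out/ω = 44088/157.1 = 281 N·m

281 N·m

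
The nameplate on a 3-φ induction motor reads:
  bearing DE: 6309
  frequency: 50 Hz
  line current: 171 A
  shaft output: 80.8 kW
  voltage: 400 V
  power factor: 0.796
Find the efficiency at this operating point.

P_out = 80.8 kW = 80800 W
P_in = √3·V_L·I_L·cosφ = 1.732 × 400 × 171 × 0.796 = 94301 W
η = P_out / P_in = 80800 / 94301 = 0.857 = 85.7%

85.7 %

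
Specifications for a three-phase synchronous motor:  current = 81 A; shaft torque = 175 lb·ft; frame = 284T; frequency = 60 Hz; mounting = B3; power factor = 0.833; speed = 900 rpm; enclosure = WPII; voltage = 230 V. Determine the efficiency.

τ = 175 lb·ft × 1.356 = 237.3 N·m
ω = 2π × 900/60 = 94.25 rad/s; P_out = τω = 237.3 × 94.25 = 22366 W
P_in = √3·V_L·I_L·cosφ = 1.732 × 230 × 81 × 0.833 = 26879 W
η = P_out / P_in = 22366 / 26879 = 0.832 = 83.2%

83.2 %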